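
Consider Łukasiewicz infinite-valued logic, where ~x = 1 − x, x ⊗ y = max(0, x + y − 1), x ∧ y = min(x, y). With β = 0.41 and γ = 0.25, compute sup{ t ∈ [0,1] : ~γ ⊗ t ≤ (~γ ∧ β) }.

~γ = 1 − 0.25 = 0.75
So the left factor is ~γ = 0.75.
~γ ∧ β = min(0.75, 0.41) = 0.41
So the right-hand bound is ~γ ∧ β = 0.41.
The residuum of the Łukasiewicz t-norm gives the supremum: min(1, 1 − 0.75 + 0.41).
1 − 0.75 + 0.41 = 0.66, so t = min(1, 0.66) = 0.66.
Check: 0.75 ⊗ 0.66 = max(0, 0.41) = 0.41 ≤ 0.41.

0.66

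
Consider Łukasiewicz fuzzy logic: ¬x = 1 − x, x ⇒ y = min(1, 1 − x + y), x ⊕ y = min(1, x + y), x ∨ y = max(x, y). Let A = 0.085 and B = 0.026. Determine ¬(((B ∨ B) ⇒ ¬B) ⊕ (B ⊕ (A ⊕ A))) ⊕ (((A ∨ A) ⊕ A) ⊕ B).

B ∨ B = max(0.026, 0.026) = 0.026
¬B = 1 − 0.026 = 0.974
(B ∨ B) ⇒ ¬B = min(1, 1 − 0.026 + 0.974) = min(1, 1.948) = 1.000
A ⊕ A = min(1, 0.085 + 0.085) = min(1, 0.170) = 0.170
B ⊕ (A ⊕ A) = min(1, 0.026 + 0.170) = min(1, 0.196) = 0.196
((B ∨ B) ⇒ ¬B) ⊕ (B ⊕ (A ⊕ A)) = min(1, 1.000 + 0.196) = min(1, 1.196) = 1.000
¬(((B ∨ B) ⇒ ¬B) ⊕ (B ⊕ (A ⊕ A))) = 1 − 1.000 = 0.000
A ∨ A = max(0.085, 0.085) = 0.085
(A ∨ A) ⊕ A = min(1, 0.085 + 0.085) = min(1, 0.170) = 0.170
((A ∨ A) ⊕ A) ⊕ B = min(1, 0.170 + 0.026) = min(1, 0.196) = 0.196
¬(((B ∨ B) ⇒ ¬B) ⊕ (B ⊕ (A ⊕ A))) ⊕ (((A ∨ A) ⊕ A) ⊕ B) = min(1, 0.000 + 0.196) = min(1, 0.196) = 0.196

0.196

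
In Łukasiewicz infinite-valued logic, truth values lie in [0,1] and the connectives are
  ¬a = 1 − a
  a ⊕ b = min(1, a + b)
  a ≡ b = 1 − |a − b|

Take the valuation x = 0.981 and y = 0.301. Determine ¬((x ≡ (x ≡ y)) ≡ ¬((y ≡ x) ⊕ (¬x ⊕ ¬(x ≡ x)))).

0.322

x ≡ y = 1 − |0.981 − 0.301| = 1 − 0.680 = 0.320
x ≡ (x ≡ y) = 1 − |0.981 − 0.320| = 1 − 0.661 = 0.339
y ≡ x = 1 − |0.301 − 0.981| = 1 − 0.680 = 0.320
¬x = 1 − 0.981 = 0.019
x ≡ x = 1 − |0.981 − 0.981| = 1 − 0.000 = 1.000
¬(x ≡ x) = 1 − 1.000 = 0.000
¬x ⊕ ¬(x ≡ x) = min(1, 0.019 + 0.000) = min(1, 0.019) = 0.019
(y ≡ x) ⊕ (¬x ⊕ ¬(x ≡ x)) = min(1, 0.320 + 0.019) = min(1, 0.339) = 0.339
¬((y ≡ x) ⊕ (¬x ⊕ ¬(x ≡ x))) = 1 − 0.339 = 0.661
(x ≡ (x ≡ y)) ≡ ¬((y ≡ x) ⊕ (¬x ⊕ ¬(x ≡ x))) = 1 − |0.339 − 0.661| = 1 − 0.322 = 0.678
¬((x ≡ (x ≡ y)) ≡ ¬((y ≡ x) ⊕ (¬x ⊕ ¬(x ≡ x)))) = 1 − 0.678 = 0.322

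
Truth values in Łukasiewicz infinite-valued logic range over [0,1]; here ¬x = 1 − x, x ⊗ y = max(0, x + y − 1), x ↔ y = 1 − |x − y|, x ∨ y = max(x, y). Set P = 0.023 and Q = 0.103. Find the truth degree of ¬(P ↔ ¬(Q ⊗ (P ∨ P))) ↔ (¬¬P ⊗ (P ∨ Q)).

P ∨ P = max(0.023, 0.023) = 0.023
Q ⊗ (P ∨ P) = max(0, 0.103 + 0.023 − 1) = max(0, -0.874) = 0.000
¬(Q ⊗ (P ∨ P)) = 1 − 0.000 = 1.000
P ↔ ¬(Q ⊗ (P ∨ P)) = 1 − |0.023 − 1.000| = 1 − 0.977 = 0.023
¬(P ↔ ¬(Q ⊗ (P ∨ P))) = 1 − 0.023 = 0.977
¬P = 1 − 0.023 = 0.977
¬¬P = 1 − 0.977 = 0.023
P ∨ Q = max(0.023, 0.103) = 0.103
¬¬P ⊗ (P ∨ Q) = max(0, 0.023 + 0.103 − 1) = max(0, -0.874) = 0.000
¬(P ↔ ¬(Q ⊗ (P ∨ P))) ↔ (¬¬P ⊗ (P ∨ Q)) = 1 − |0.977 − 0.000| = 1 − 0.977 = 0.023

0.023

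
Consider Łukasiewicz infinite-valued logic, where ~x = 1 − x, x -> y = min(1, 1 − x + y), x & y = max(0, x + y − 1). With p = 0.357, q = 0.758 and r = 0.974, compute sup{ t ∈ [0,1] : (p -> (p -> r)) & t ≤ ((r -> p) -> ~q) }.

p -> r = min(1, 1 − 0.357 + 0.974) = min(1, 1.617) = 1.000
p -> (p -> r) = min(1, 1 − 0.357 + 1.000) = min(1, 1.643) = 1.000
So the left factor is p -> (p -> r) = 1.000.
r -> p = min(1, 1 − 0.974 + 0.357) = min(1, 0.383) = 0.383
~q = 1 − 0.758 = 0.242
(r -> p) -> ~q = min(1, 1 − 0.383 + 0.242) = min(1, 0.859) = 0.859
So the right-hand bound is (r -> p) -> ~q = 0.859.
The residuum of the Łukasiewicz t-norm gives the supremum: min(1, 1 − 1.000 + 0.859).
1 − 1.000 + 0.859 = 0.859, so t = min(1, 0.859) = 0.859.
Check: 1.000 & 0.859 = max(0, 0.859) = 0.859 ≤ 0.859.

0.859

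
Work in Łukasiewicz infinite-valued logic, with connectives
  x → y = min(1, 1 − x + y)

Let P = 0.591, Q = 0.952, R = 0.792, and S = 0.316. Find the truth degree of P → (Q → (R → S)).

0.981

R → S = min(1, 1 − 0.792 + 0.316) = min(1, 0.524) = 0.524
Q → (R → S) = min(1, 1 − 0.952 + 0.524) = min(1, 0.572) = 0.572
P → (Q → (R → S)) = min(1, 1 − 0.591 + 0.572) = min(1, 0.981) = 0.981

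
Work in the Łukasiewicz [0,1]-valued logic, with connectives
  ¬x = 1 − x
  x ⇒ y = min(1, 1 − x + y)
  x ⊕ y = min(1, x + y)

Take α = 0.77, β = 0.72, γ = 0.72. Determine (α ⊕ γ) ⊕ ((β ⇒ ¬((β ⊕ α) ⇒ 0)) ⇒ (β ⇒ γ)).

α ⊕ γ = min(1, 0.77 + 0.72) = min(1, 1.49) = 1.00
β ⊕ α = min(1, 0.72 + 0.77) = min(1, 1.49) = 1.00
(β ⊕ α) ⇒ 0 = min(1, 1 − 1.00 + 0.00) = min(1, 0.00) = 0.00
¬((β ⊕ α) ⇒ 0) = 1 − 0.00 = 1.00
β ⇒ ¬((β ⊕ α) ⇒ 0) = min(1, 1 − 0.72 + 1.00) = min(1, 1.28) = 1.00
β ⇒ γ = min(1, 1 − 0.72 + 0.72) = min(1, 1.00) = 1.00
(β ⇒ ¬((β ⊕ α) ⇒ 0)) ⇒ (β ⇒ γ) = min(1, 1 − 1.00 + 1.00) = min(1, 1.00) = 1.00
(α ⊕ γ) ⊕ ((β ⇒ ¬((β ⊕ α) ⇒ 0)) ⇒ (β ⇒ γ)) = min(1, 1.00 + 1.00) = min(1, 2.00) = 1.00

1.00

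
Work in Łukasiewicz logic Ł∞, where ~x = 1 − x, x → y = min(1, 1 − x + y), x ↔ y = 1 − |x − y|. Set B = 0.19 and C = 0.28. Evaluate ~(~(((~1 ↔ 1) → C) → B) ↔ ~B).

0.00

~1 = 1 − 1.00 = 0.00
~1 ↔ 1 = 1 − |0.00 − 1.00| = 1 − 1.00 = 0.00
(~1 ↔ 1) → C = min(1, 1 − 0.00 + 0.28) = min(1, 1.28) = 1.00
((~1 ↔ 1) → C) → B = min(1, 1 − 1.00 + 0.19) = min(1, 0.19) = 0.19
~(((~1 ↔ 1) → C) → B) = 1 − 0.19 = 0.81
~B = 1 − 0.19 = 0.81
~(((~1 ↔ 1) → C) → B) ↔ ~B = 1 − |0.81 − 0.81| = 1 − 0.00 = 1.00
~(~(((~1 ↔ 1) → C) → B) ↔ ~B) = 1 − 1.00 = 0.00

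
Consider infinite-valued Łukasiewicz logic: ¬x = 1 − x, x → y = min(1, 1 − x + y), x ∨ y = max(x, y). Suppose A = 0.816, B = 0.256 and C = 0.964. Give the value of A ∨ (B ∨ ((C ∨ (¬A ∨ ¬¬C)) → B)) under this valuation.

0.816

¬A = 1 − 0.816 = 0.184
¬C = 1 − 0.964 = 0.036
¬¬C = 1 − 0.036 = 0.964
¬A ∨ ¬¬C = max(0.184, 0.964) = 0.964
C ∨ (¬A ∨ ¬¬C) = max(0.964, 0.964) = 0.964
(C ∨ (¬A ∨ ¬¬C)) → B = min(1, 1 − 0.964 + 0.256) = min(1, 0.292) = 0.292
B ∨ ((C ∨ (¬A ∨ ¬¬C)) → B) = max(0.256, 0.292) = 0.292
A ∨ (B ∨ ((C ∨ (¬A ∨ ¬¬C)) → B)) = max(0.816, 0.292) = 0.816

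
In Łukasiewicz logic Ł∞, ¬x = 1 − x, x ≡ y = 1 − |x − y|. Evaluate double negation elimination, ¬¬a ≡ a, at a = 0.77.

¬a = 1 − 0.77 = 0.23
¬¬a = 1 − 0.23 = 0.77
¬¬a ≡ a = 1 − |0.77 − 0.77| = 1 − 0.00 = 1.00
(As expected: always 1 in Ł∞ since negation is involutive.)

1.00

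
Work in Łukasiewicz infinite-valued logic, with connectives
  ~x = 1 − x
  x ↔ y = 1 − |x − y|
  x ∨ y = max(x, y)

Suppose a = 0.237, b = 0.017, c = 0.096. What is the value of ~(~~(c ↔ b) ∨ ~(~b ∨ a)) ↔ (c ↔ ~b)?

0.966

c ↔ b = 1 − |0.096 − 0.017| = 1 − 0.079 = 0.921
~(c ↔ b) = 1 − 0.921 = 0.079
~~(c ↔ b) = 1 − 0.079 = 0.921
~b = 1 − 0.017 = 0.983
~b ∨ a = max(0.983, 0.237) = 0.983
~(~b ∨ a) = 1 − 0.983 = 0.017
~~(c ↔ b) ∨ ~(~b ∨ a) = max(0.921, 0.017) = 0.921
~(~~(c ↔ b) ∨ ~(~b ∨ a)) = 1 − 0.921 = 0.079
c ↔ ~b = 1 − |0.096 − 0.983| = 1 − 0.887 = 0.113
~(~~(c ↔ b) ∨ ~(~b ∨ a)) ↔ (c ↔ ~b) = 1 − |0.079 − 0.113| = 1 − 0.034 = 0.966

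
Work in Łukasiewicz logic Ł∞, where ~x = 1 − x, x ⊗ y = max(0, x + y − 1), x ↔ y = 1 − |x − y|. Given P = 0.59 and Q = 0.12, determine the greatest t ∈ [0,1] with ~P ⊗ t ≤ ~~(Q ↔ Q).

~P = 1 − 0.59 = 0.41
So the left factor is ~P = 0.41.
Q ↔ Q = 1 − |0.12 − 0.12| = 1 − 0.00 = 1.00
~(Q ↔ Q) = 1 − 1.00 = 0.00
~~(Q ↔ Q) = 1 − 0.00 = 1.00
So the right-hand bound is ~~(Q ↔ Q) = 1.00.
The residuum of the Łukasiewicz t-norm gives the supremum: min(1, 1 − 0.41 + 1.00).
1 − 0.41 + 1.00 = 1.59, so t = min(1, 1.59) = 1.00.
Check: 0.41 ⊗ 1.00 = max(0, 0.41) = 0.41 ≤ 1.00.

1.00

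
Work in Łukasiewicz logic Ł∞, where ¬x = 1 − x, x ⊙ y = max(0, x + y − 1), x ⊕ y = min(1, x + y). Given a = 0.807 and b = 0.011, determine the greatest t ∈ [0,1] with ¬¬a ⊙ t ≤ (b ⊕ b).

¬a = 1 − 0.807 = 0.193
¬¬a = 1 − 0.193 = 0.807
So the left factor is ¬¬a = 0.807.
b ⊕ b = min(1, 0.011 + 0.011) = min(1, 0.022) = 0.022
So the right-hand bound is b ⊕ b = 0.022.
The residuum of the Łukasiewicz t-norm gives the supremum: min(1, 1 − 0.807 + 0.022).
1 − 0.807 + 0.022 = 0.215, so t = min(1, 0.215) = 0.215.
Check: 0.807 ⊙ 0.215 = max(0, 0.022) = 0.022 ≤ 0.022.

0.215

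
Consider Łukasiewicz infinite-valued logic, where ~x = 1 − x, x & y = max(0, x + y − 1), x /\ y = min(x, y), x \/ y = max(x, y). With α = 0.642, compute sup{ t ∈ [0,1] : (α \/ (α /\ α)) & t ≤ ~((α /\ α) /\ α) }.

0.716

α /\ α = min(0.642, 0.642) = 0.642
α \/ (α /\ α) = max(0.642, 0.642) = 0.642
So the left factor is α \/ (α /\ α) = 0.642.
(α /\ α) /\ α = min(0.642, 0.642) = 0.642
~((α /\ α) /\ α) = 1 − 0.642 = 0.358
So the right-hand bound is ~((α /\ α) /\ α) = 0.358.
The residuum of the Łukasiewicz t-norm gives the supremum: min(1, 1 − 0.642 + 0.358).
1 − 0.642 + 0.358 = 0.716, so t = min(1, 0.716) = 0.716.
Check: 0.642 & 0.716 = max(0, 0.358) = 0.358 ≤ 0.358.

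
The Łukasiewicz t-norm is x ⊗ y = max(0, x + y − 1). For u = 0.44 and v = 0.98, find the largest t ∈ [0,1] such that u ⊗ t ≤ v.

1.00

The residuum of the Łukasiewicz t-norm gives the supremum: min(1, 1 − 0.44 + 0.98).
1 − 0.44 + 0.98 = 1.54, so t = min(1, 1.54) = 1.00.
Check: 0.44 ⊗ 1.00 = max(0, 0.44) = 0.44 ≤ 0.98.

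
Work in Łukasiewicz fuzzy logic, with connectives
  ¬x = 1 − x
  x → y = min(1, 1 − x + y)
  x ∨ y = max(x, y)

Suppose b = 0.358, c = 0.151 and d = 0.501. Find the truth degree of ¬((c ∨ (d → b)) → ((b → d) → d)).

d → b = min(1, 1 − 0.501 + 0.358) = min(1, 0.857) = 0.857
c ∨ (d → b) = max(0.151, 0.857) = 0.857
b → d = min(1, 1 − 0.358 + 0.501) = min(1, 1.143) = 1.000
(b → d) → d = min(1, 1 − 1.000 + 0.501) = min(1, 0.501) = 0.501
(c ∨ (d → b)) → ((b → d) → d) = min(1, 1 − 0.857 + 0.501) = min(1, 0.644) = 0.644
¬((c ∨ (d → b)) → ((b → d) → d)) = 1 − 0.644 = 0.356

0.356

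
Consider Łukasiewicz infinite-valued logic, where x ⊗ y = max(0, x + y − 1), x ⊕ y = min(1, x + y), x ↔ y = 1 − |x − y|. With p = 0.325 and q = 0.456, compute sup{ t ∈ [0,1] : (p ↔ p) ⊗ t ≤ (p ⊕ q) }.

p ↔ p = 1 − |0.325 − 0.325| = 1 − 0.000 = 1.000
So the left factor is p ↔ p = 1.000.
p ⊕ q = min(1, 0.325 + 0.456) = min(1, 0.781) = 0.781
So the right-hand bound is p ⊕ q = 0.781.
The residuum of the Łukasiewicz t-norm gives the supremum: min(1, 1 − 1.000 + 0.781).
1 − 1.000 + 0.781 = 0.781, so t = min(1, 0.781) = 0.781.
Check: 1.000 ⊗ 0.781 = max(0, 0.781) = 0.781 ≤ 0.781.

0.781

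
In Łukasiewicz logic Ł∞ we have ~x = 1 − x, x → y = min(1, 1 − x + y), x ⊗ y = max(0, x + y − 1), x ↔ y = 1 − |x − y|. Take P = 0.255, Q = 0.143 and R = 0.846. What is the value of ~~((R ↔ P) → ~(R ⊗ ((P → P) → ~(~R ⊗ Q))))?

0.745

R ↔ P = 1 − |0.846 − 0.255| = 1 − 0.591 = 0.409
P → P = min(1, 1 − 0.255 + 0.255) = min(1, 1.000) = 1.000
~R = 1 − 0.846 = 0.154
~R ⊗ Q = max(0, 0.154 + 0.143 − 1) = max(0, -0.703) = 0.000
~(~R ⊗ Q) = 1 − 0.000 = 1.000
(P → P) → ~(~R ⊗ Q) = min(1, 1 − 1.000 + 1.000) = min(1, 1.000) = 1.000
R ⊗ ((P → P) → ~(~R ⊗ Q)) = max(0, 0.846 + 1.000 − 1) = max(0, 0.846) = 0.846
~(R ⊗ ((P → P) → ~(~R ⊗ Q))) = 1 − 0.846 = 0.154
(R ↔ P) → ~(R ⊗ ((P → P) → ~(~R ⊗ Q))) = min(1, 1 − 0.409 + 0.154) = min(1, 0.745) = 0.745
~((R ↔ P) → ~(R ⊗ ((P → P) → ~(~R ⊗ Q)))) = 1 − 0.745 = 0.255
~~((R ↔ P) → ~(R ⊗ ((P → P) → ~(~R ⊗ Q)))) = 1 − 0.255 = 0.745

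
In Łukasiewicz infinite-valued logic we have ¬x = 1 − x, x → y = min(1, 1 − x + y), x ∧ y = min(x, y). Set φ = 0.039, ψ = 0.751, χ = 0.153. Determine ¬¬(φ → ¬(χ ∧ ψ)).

1.000

χ ∧ ψ = min(0.153, 0.751) = 0.153
¬(χ ∧ ψ) = 1 − 0.153 = 0.847
φ → ¬(χ ∧ ψ) = min(1, 1 − 0.039 + 0.847) = min(1, 1.808) = 1.000
¬(φ → ¬(χ ∧ ψ)) = 1 − 1.000 = 0.000
¬¬(φ → ¬(χ ∧ ψ)) = 1 − 0.000 = 1.000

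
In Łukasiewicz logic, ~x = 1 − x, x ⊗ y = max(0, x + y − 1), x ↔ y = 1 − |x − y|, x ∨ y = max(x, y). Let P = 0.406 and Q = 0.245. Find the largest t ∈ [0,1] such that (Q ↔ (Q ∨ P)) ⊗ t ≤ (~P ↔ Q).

Q ∨ P = max(0.245, 0.406) = 0.406
Q ↔ (Q ∨ P) = 1 − |0.245 − 0.406| = 1 − 0.161 = 0.839
So the left factor is Q ↔ (Q ∨ P) = 0.839.
~P = 1 − 0.406 = 0.594
~P ↔ Q = 1 − |0.594 − 0.245| = 1 − 0.349 = 0.651
So the right-hand bound is ~P ↔ Q = 0.651.
The residuum of the Łukasiewicz t-norm gives the supremum: min(1, 1 − 0.839 + 0.651).
1 − 0.839 + 0.651 = 0.812, so t = min(1, 0.812) = 0.812.
Check: 0.839 ⊗ 0.812 = max(0, 0.651) = 0.651 ≤ 0.651.

0.812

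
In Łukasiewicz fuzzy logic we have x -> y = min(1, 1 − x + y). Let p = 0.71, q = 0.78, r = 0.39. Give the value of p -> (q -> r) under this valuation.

q -> r = min(1, 1 − 0.78 + 0.39) = min(1, 0.61) = 0.61
p -> (q -> r) = min(1, 1 − 0.71 + 0.61) = min(1, 0.90) = 0.90

0.90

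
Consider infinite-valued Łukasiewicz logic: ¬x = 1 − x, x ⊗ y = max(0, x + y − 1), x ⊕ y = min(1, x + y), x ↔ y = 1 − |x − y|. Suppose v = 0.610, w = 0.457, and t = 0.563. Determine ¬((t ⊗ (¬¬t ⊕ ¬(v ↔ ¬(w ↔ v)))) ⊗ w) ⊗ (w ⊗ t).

¬t = 1 − 0.563 = 0.437
¬¬t = 1 − 0.437 = 0.563
w ↔ v = 1 − |0.457 − 0.610| = 1 − 0.153 = 0.847
¬(w ↔ v) = 1 − 0.847 = 0.153
v ↔ ¬(w ↔ v) = 1 − |0.610 − 0.153| = 1 − 0.457 = 0.543
¬(v ↔ ¬(w ↔ v)) = 1 − 0.543 = 0.457
¬¬t ⊕ ¬(v ↔ ¬(w ↔ v)) = min(1, 0.563 + 0.457) = min(1, 1.020) = 1.000
t ⊗ (¬¬t ⊕ ¬(v ↔ ¬(w ↔ v))) = max(0, 0.563 + 1.000 − 1) = max(0, 0.563) = 0.563
(t ⊗ (¬¬t ⊕ ¬(v ↔ ¬(w ↔ v)))) ⊗ w = max(0, 0.563 + 0.457 − 1) = max(0, 0.020) = 0.020
¬((t ⊗ (¬¬t ⊕ ¬(v ↔ ¬(w ↔ v)))) ⊗ w) = 1 − 0.020 = 0.980
w ⊗ t = max(0, 0.457 + 0.563 − 1) = max(0, 0.020) = 0.020
¬((t ⊗ (¬¬t ⊕ ¬(v ↔ ¬(w ↔ v)))) ⊗ w) ⊗ (w ⊗ t) = max(0, 0.980 + 0.020 − 1) = max(0, 0.000) = 0.000

0.000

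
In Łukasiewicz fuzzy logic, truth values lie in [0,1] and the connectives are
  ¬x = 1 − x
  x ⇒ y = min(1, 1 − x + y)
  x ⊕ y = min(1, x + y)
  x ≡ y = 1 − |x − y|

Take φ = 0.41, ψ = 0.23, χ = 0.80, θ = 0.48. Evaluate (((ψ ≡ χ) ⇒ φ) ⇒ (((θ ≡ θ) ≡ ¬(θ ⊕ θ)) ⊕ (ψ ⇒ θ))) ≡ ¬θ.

ψ ≡ χ = 1 − |0.23 − 0.80| = 1 − 0.57 = 0.43
(ψ ≡ χ) ⇒ φ = min(1, 1 − 0.43 + 0.41) = min(1, 0.98) = 0.98
θ ≡ θ = 1 − |0.48 − 0.48| = 1 − 0.00 = 1.00
θ ⊕ θ = min(1, 0.48 + 0.48) = min(1, 0.96) = 0.96
¬(θ ⊕ θ) = 1 − 0.96 = 0.04
(θ ≡ θ) ≡ ¬(θ ⊕ θ) = 1 − |1.00 − 0.04| = 1 − 0.96 = 0.04
ψ ⇒ θ = min(1, 1 − 0.23 + 0.48) = min(1, 1.25) = 1.00
((θ ≡ θ) ≡ ¬(θ ⊕ θ)) ⊕ (ψ ⇒ θ) = min(1, 0.04 + 1.00) = min(1, 1.04) = 1.00
((ψ ≡ χ) ⇒ φ) ⇒ (((θ ≡ θ) ≡ ¬(θ ⊕ θ)) ⊕ (ψ ⇒ θ)) = min(1, 1 − 0.98 + 1.00) = min(1, 1.02) = 1.00
¬θ = 1 − 0.48 = 0.52
(((ψ ≡ χ) ⇒ φ) ⇒ (((θ ≡ θ) ≡ ¬(θ ⊕ θ)) ⊕ (ψ ⇒ θ))) ≡ ¬θ = 1 − |1.00 − 0.52| = 1 − 0.48 = 0.52

0.52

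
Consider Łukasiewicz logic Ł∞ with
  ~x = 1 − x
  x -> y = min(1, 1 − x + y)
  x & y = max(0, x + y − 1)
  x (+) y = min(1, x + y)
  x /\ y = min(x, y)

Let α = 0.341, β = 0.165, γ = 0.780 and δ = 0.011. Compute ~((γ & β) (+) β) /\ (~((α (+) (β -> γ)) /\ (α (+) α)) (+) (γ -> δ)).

0.549

γ & β = max(0, 0.780 + 0.165 − 1) = max(0, -0.055) = 0.000
(γ & β) (+) β = min(1, 0.000 + 0.165) = min(1, 0.165) = 0.165
~((γ & β) (+) β) = 1 − 0.165 = 0.835
β -> γ = min(1, 1 − 0.165 + 0.780) = min(1, 1.615) = 1.000
α (+) (β -> γ) = min(1, 0.341 + 1.000) = min(1, 1.341) = 1.000
α (+) α = min(1, 0.341 + 0.341) = min(1, 0.682) = 0.682
(α (+) (β -> γ)) /\ (α (+) α) = min(1.000, 0.682) = 0.682
~((α (+) (β -> γ)) /\ (α (+) α)) = 1 − 0.682 = 0.318
γ -> δ = min(1, 1 − 0.780 + 0.011) = min(1, 0.231) = 0.231
~((α (+) (β -> γ)) /\ (α (+) α)) (+) (γ -> δ) = min(1, 0.318 + 0.231) = min(1, 0.549) = 0.549
~((γ & β) (+) β) /\ (~((α (+) (β -> γ)) /\ (α (+) α)) (+) (γ -> δ)) = min(0.835, 0.549) = 0.549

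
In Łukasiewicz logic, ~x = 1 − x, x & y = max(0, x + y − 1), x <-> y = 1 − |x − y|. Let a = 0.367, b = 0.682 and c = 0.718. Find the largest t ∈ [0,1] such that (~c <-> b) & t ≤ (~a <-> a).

1.000

~c = 1 − 0.718 = 0.282
~c <-> b = 1 − |0.282 − 0.682| = 1 − 0.400 = 0.600
So the left factor is ~c <-> b = 0.600.
~a = 1 − 0.367 = 0.633
~a <-> a = 1 − |0.633 − 0.367| = 1 − 0.266 = 0.734
So the right-hand bound is ~a <-> a = 0.734.
The residuum of the Łukasiewicz t-norm gives the supremum: min(1, 1 − 0.600 + 0.734).
1 − 0.600 + 0.734 = 1.134, so t = min(1, 1.134) = 1.000.
Check: 0.600 & 1.000 = max(0, 0.600) = 0.600 ≤ 0.734.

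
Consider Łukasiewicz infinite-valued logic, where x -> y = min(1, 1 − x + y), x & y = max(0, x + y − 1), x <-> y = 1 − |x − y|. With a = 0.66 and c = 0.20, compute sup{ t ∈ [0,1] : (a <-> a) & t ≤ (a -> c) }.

0.54

a <-> a = 1 − |0.66 − 0.66| = 1 − 0.00 = 1.00
So the left factor is a <-> a = 1.00.
a -> c = min(1, 1 − 0.66 + 0.20) = min(1, 0.54) = 0.54
So the right-hand bound is a -> c = 0.54.
The residuum of the Łukasiewicz t-norm gives the supremum: min(1, 1 − 1.00 + 0.54).
1 − 1.00 + 0.54 = 0.54, so t = min(1, 0.54) = 0.54.
Check: 1.00 & 0.54 = max(0, 0.54) = 0.54 ≤ 0.54.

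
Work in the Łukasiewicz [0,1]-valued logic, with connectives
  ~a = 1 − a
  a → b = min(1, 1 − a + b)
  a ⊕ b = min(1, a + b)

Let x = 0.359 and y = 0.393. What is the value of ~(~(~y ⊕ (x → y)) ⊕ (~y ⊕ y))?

~y = 1 − 0.393 = 0.607
x → y = min(1, 1 − 0.359 + 0.393) = min(1, 1.034) = 1.000
~y ⊕ (x → y) = min(1, 0.607 + 1.000) = min(1, 1.607) = 1.000
~(~y ⊕ (x → y)) = 1 − 1.000 = 0.000
~y ⊕ y = min(1, 0.607 + 0.393) = min(1, 1.000) = 1.000
~(~y ⊕ (x → y)) ⊕ (~y ⊕ y) = min(1, 0.000 + 1.000) = min(1, 1.000) = 1.000
~(~(~y ⊕ (x → y)) ⊕ (~y ⊕ y)) = 1 − 1.000 = 0.000

0.000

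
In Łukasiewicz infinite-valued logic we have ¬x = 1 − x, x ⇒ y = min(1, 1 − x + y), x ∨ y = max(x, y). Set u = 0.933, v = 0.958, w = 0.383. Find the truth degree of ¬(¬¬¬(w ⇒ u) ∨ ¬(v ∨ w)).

0.958

w ⇒ u = min(1, 1 − 0.383 + 0.933) = min(1, 1.550) = 1.000
¬(w ⇒ u) = 1 − 1.000 = 0.000
¬¬(w ⇒ u) = 1 − 0.000 = 1.000
¬¬¬(w ⇒ u) = 1 − 1.000 = 0.000
v ∨ w = max(0.958, 0.383) = 0.958
¬(v ∨ w) = 1 − 0.958 = 0.042
¬¬¬(w ⇒ u) ∨ ¬(v ∨ w) = max(0.000, 0.042) = 0.042
¬(¬¬¬(w ⇒ u) ∨ ¬(v ∨ w)) = 1 − 0.042 = 0.958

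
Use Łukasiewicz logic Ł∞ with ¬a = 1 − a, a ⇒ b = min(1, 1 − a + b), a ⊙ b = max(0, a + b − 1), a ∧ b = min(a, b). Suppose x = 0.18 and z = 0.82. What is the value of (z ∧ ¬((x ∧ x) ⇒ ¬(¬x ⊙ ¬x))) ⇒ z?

x ∧ x = min(0.18, 0.18) = 0.18
¬x = 1 − 0.18 = 0.82
¬x ⊙ ¬x = max(0, 0.82 + 0.82 − 1) = max(0, 0.64) = 0.64
¬(¬x ⊙ ¬x) = 1 − 0.64 = 0.36
(x ∧ x) ⇒ ¬(¬x ⊙ ¬x) = min(1, 1 − 0.18 + 0.36) = min(1, 1.18) = 1.00
¬((x ∧ x) ⇒ ¬(¬x ⊙ ¬x)) = 1 − 1.00 = 0.00
z ∧ ¬((x ∧ x) ⇒ ¬(¬x ⊙ ¬x)) = min(0.82, 0.00) = 0.00
(z ∧ ¬((x ∧ x) ⇒ ¬(¬x ⊙ ¬x))) ⇒ z = min(1, 1 − 0.00 + 0.82) = min(1, 1.82) = 1.00

1.00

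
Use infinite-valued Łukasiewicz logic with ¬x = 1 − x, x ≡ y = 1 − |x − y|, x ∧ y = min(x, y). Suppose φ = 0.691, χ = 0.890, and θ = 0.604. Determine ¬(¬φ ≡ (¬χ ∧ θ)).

¬φ = 1 − 0.691 = 0.309
¬χ = 1 − 0.890 = 0.110
¬χ ∧ θ = min(0.110, 0.604) = 0.110
¬φ ≡ (¬χ ∧ θ) = 1 − |0.309 − 0.110| = 1 − 0.199 = 0.801
¬(¬φ ≡ (¬χ ∧ θ)) = 1 − 0.801 = 0.199

0.199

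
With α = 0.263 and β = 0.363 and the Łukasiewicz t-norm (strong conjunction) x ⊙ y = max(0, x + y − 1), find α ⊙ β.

α ⊙ β = max(0, 0.263 + 0.363 − 1) = max(0, -0.374) = 0.000
For comparison, the Gödel (minimum) t-norm min(x, y) would give 0.263.

0.000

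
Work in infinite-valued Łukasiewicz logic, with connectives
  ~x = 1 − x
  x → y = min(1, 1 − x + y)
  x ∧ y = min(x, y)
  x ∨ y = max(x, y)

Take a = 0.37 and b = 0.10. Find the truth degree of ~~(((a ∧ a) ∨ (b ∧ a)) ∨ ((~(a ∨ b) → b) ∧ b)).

0.37

a ∧ a = min(0.37, 0.37) = 0.37
b ∧ a = min(0.10, 0.37) = 0.10
(a ∧ a) ∨ (b ∧ a) = max(0.37, 0.10) = 0.37
a ∨ b = max(0.37, 0.10) = 0.37
~(a ∨ b) = 1 − 0.37 = 0.63
~(a ∨ b) → b = min(1, 1 − 0.63 + 0.10) = min(1, 0.47) = 0.47
(~(a ∨ b) → b) ∧ b = min(0.47, 0.10) = 0.10
((a ∧ a) ∨ (b ∧ a)) ∨ ((~(a ∨ b) → b) ∧ b) = max(0.37, 0.10) = 0.37
~(((a ∧ a) ∨ (b ∧ a)) ∨ ((~(a ∨ b) → b) ∧ b)) = 1 − 0.37 = 0.63
~~(((a ∧ a) ∨ (b ∧ a)) ∨ ((~(a ∨ b) → b) ∧ b)) = 1 − 0.63 = 0.37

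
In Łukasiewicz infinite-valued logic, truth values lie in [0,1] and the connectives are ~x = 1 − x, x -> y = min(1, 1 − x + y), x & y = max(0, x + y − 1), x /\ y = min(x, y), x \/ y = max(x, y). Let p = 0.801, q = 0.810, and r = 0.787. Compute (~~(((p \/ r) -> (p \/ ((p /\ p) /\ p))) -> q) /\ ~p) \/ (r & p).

p \/ r = max(0.801, 0.787) = 0.801
p /\ p = min(0.801, 0.801) = 0.801
(p /\ p) /\ p = min(0.801, 0.801) = 0.801
p \/ ((p /\ p) /\ p) = max(0.801, 0.801) = 0.801
(p \/ r) -> (p \/ ((p /\ p) /\ p)) = min(1, 1 − 0.801 + 0.801) = min(1, 1.000) = 1.000
((p \/ r) -> (p \/ ((p /\ p) /\ p))) -> q = min(1, 1 − 1.000 + 0.810) = min(1, 0.810) = 0.810
~(((p \/ r) -> (p \/ ((p /\ p) /\ p))) -> q) = 1 − 0.810 = 0.190
~~(((p \/ r) -> (p \/ ((p /\ p) /\ p))) -> q) = 1 − 0.190 = 0.810
~p = 1 − 0.801 = 0.199
~~(((p \/ r) -> (p \/ ((p /\ p) /\ p))) -> q) /\ ~p = min(0.810, 0.199) = 0.199
r & p = max(0, 0.787 + 0.801 − 1) = max(0, 0.588) = 0.588
(~~(((p \/ r) -> (p \/ ((p /\ p) /\ p))) -> q) /\ ~p) \/ (r & p) = max(0.199, 0.588) = 0.588

0.588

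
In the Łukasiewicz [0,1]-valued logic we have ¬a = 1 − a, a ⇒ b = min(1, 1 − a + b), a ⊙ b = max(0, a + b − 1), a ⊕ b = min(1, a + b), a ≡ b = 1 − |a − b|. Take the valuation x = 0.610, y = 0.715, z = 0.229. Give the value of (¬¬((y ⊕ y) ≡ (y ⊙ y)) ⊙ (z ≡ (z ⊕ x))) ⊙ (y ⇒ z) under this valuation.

y ⊕ y = min(1, 0.715 + 0.715) = min(1, 1.430) = 1.000
y ⊙ y = max(0, 0.715 + 0.715 − 1) = max(0, 0.430) = 0.430
(y ⊕ y) ≡ (y ⊙ y) = 1 − |1.000 − 0.430| = 1 − 0.570 = 0.430
¬((y ⊕ y) ≡ (y ⊙ y)) = 1 − 0.430 = 0.570
¬¬((y ⊕ y) ≡ (y ⊙ y)) = 1 − 0.570 = 0.430
z ⊕ x = min(1, 0.229 + 0.610) = min(1, 0.839) = 0.839
z ≡ (z ⊕ x) = 1 − |0.229 − 0.839| = 1 − 0.610 = 0.390
¬¬((y ⊕ y) ≡ (y ⊙ y)) ⊙ (z ≡ (z ⊕ x)) = max(0, 0.430 + 0.390 − 1) = max(0, -0.180) = 0.000
y ⇒ z = min(1, 1 − 0.715 + 0.229) = min(1, 0.514) = 0.514
(¬¬((y ⊕ y) ≡ (y ⊙ y)) ⊙ (z ≡ (z ⊕ x))) ⊙ (y ⇒ z) = max(0, 0.000 + 0.514 − 1) = max(0, -0.486) = 0.000

0.000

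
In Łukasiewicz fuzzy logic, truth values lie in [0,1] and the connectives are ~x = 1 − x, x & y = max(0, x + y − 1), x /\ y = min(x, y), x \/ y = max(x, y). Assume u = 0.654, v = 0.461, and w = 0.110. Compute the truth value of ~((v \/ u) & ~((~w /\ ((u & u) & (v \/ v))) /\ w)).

0.346

v \/ u = max(0.461, 0.654) = 0.654
~w = 1 − 0.110 = 0.890
u & u = max(0, 0.654 + 0.654 − 1) = max(0, 0.308) = 0.308
v \/ v = max(0.461, 0.461) = 0.461
(u & u) & (v \/ v) = max(0, 0.308 + 0.461 − 1) = max(0, -0.231) = 0.000
~w /\ ((u & u) & (v \/ v)) = min(0.890, 0.000) = 0.000
(~w /\ ((u & u) & (v \/ v))) /\ w = min(0.000, 0.110) = 0.000
~((~w /\ ((u & u) & (v \/ v))) /\ w) = 1 − 0.000 = 1.000
(v \/ u) & ~((~w /\ ((u & u) & (v \/ v))) /\ w) = max(0, 0.654 + 1.000 − 1) = max(0, 0.654) = 0.654
~((v \/ u) & ~((~w /\ ((u & u) & (v \/ v))) /\ w)) = 1 − 0.654 = 0.346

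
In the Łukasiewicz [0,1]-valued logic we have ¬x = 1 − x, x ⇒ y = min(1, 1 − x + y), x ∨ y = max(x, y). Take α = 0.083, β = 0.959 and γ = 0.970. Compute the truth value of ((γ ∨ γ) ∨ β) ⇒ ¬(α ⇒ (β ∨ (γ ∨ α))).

γ ∨ γ = max(0.970, 0.970) = 0.970
(γ ∨ γ) ∨ β = max(0.970, 0.959) = 0.970
γ ∨ α = max(0.970, 0.083) = 0.970
β ∨ (γ ∨ α) = max(0.959, 0.970) = 0.970
α ⇒ (β ∨ (γ ∨ α)) = min(1, 1 − 0.083 + 0.970) = min(1, 1.887) = 1.000
¬(α ⇒ (β ∨ (γ ∨ α))) = 1 − 1.000 = 0.000
((γ ∨ γ) ∨ β) ⇒ ¬(α ⇒ (β ∨ (γ ∨ α))) = min(1, 1 − 0.970 + 0.000) = min(1, 0.030) = 0.030

0.030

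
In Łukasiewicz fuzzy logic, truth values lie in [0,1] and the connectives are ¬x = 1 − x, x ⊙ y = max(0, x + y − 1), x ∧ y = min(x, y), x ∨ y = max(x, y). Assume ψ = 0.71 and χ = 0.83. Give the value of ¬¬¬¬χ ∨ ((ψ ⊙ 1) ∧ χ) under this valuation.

¬χ = 1 − 0.83 = 0.17
¬¬χ = 1 − 0.17 = 0.83
¬¬¬χ = 1 − 0.83 = 0.17
¬¬¬¬χ = 1 − 0.17 = 0.83
ψ ⊙ 1 = max(0, 0.71 + 1.00 − 1) = max(0, 0.71) = 0.71
(ψ ⊙ 1) ∧ χ = min(0.71, 0.83) = 0.71
¬¬¬¬χ ∨ ((ψ ⊙ 1) ∧ χ) = max(0.83, 0.71) = 0.83

0.83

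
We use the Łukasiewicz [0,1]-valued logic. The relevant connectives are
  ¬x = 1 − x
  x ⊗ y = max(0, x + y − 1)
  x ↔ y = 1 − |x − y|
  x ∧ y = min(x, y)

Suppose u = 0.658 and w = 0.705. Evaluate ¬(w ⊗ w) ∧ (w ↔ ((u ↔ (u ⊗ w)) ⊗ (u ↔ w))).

w ⊗ w = max(0, 0.705 + 0.705 − 1) = max(0, 0.410) = 0.410
¬(w ⊗ w) = 1 − 0.410 = 0.590
u ⊗ w = max(0, 0.658 + 0.705 − 1) = max(0, 0.363) = 0.363
u ↔ (u ⊗ w) = 1 − |0.658 − 0.363| = 1 − 0.295 = 0.705
u ↔ w = 1 − |0.658 − 0.705| = 1 − 0.047 = 0.953
(u ↔ (u ⊗ w)) ⊗ (u ↔ w) = max(0, 0.705 + 0.953 − 1) = max(0, 0.658) = 0.658
w ↔ ((u ↔ (u ⊗ w)) ⊗ (u ↔ w)) = 1 − |0.705 − 0.658| = 1 − 0.047 = 0.953
¬(w ⊗ w) ∧ (w ↔ ((u ↔ (u ⊗ w)) ⊗ (u ↔ w))) = min(0.590, 0.953) = 0.590

0.590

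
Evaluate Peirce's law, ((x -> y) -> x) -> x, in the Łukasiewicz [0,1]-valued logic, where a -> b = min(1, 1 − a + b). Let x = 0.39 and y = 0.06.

0.67

x -> y = min(1, 1 − 0.39 + 0.06) = min(1, 0.67) = 0.67
(x -> y) -> x = min(1, 1 − 0.67 + 0.39) = min(1, 0.72) = 0.72
((x -> y) -> x) -> x = min(1, 1 − 0.72 + 0.39) = min(1, 0.67) = 0.67
(The value 0.67 < 1 shows this instance is not satisfied; not a Ł∞-tautology in general.)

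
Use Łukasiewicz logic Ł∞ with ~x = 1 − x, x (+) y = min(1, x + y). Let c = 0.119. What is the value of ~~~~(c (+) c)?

c (+) c = min(1, 0.119 + 0.119) = min(1, 0.238) = 0.238
~(c (+) c) = 1 − 0.238 = 0.762
~~(c (+) c) = 1 − 0.762 = 0.238
~~~(c (+) c) = 1 − 0.238 = 0.762
~~~~(c (+) c) = 1 − 0.762 = 0.238

0.238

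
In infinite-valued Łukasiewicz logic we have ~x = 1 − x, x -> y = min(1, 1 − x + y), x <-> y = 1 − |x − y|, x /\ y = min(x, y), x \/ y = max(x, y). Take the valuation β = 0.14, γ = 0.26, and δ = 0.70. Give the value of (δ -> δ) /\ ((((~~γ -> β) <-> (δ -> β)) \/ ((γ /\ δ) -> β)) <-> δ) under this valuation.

δ -> δ = min(1, 1 − 0.70 + 0.70) = min(1, 1.00) = 1.00
~γ = 1 − 0.26 = 0.74
~~γ = 1 − 0.74 = 0.26
~~γ -> β = min(1, 1 − 0.26 + 0.14) = min(1, 0.88) = 0.88
δ -> β = min(1, 1 − 0.70 + 0.14) = min(1, 0.44) = 0.44
(~~γ -> β) <-> (δ -> β) = 1 − |0.88 − 0.44| = 1 − 0.44 = 0.56
γ /\ δ = min(0.26, 0.70) = 0.26
(γ /\ δ) -> β = min(1, 1 − 0.26 + 0.14) = min(1, 0.88) = 0.88
((~~γ -> β) <-> (δ -> β)) \/ ((γ /\ δ) -> β) = max(0.56, 0.88) = 0.88
(((~~γ -> β) <-> (δ -> β)) \/ ((γ /\ δ) -> β)) <-> δ = 1 − |0.88 − 0.70| = 1 − 0.18 = 0.82
(δ -> δ) /\ ((((~~γ -> β) <-> (δ -> β)) \/ ((γ /\ δ) -> β)) <-> δ) = min(1.00, 0.82) = 0.82

0.82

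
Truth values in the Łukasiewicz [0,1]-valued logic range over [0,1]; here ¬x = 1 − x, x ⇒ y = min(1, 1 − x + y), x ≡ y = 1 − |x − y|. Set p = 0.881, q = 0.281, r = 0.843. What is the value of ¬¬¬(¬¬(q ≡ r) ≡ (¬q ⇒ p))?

0.562

q ≡ r = 1 − |0.281 − 0.843| = 1 − 0.562 = 0.438
¬(q ≡ r) = 1 − 0.438 = 0.562
¬¬(q ≡ r) = 1 − 0.562 = 0.438
¬q = 1 − 0.281 = 0.719
¬q ⇒ p = min(1, 1 − 0.719 + 0.881) = min(1, 1.162) = 1.000
¬¬(q ≡ r) ≡ (¬q ⇒ p) = 1 − |0.438 − 1.000| = 1 − 0.562 = 0.438
¬(¬¬(q ≡ r) ≡ (¬q ⇒ p)) = 1 − 0.438 = 0.562
¬¬(¬¬(q ≡ r) ≡ (¬q ⇒ p)) = 1 − 0.562 = 0.438
¬¬¬(¬¬(q ≡ r) ≡ (¬q ⇒ p)) = 1 − 0.438 = 0.562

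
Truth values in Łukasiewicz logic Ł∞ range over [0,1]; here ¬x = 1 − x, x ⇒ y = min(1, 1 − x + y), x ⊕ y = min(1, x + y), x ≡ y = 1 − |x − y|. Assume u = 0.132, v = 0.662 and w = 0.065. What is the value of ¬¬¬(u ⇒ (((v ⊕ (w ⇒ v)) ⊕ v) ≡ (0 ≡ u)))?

w ⇒ v = min(1, 1 − 0.065 + 0.662) = min(1, 1.597) = 1.000
v ⊕ (w ⇒ v) = min(1, 0.662 + 1.000) = min(1, 1.662) = 1.000
(v ⊕ (w ⇒ v)) ⊕ v = min(1, 1.000 + 0.662) = min(1, 1.662) = 1.000
0 ≡ u = 1 − |0.000 − 0.132| = 1 − 0.132 = 0.868
((v ⊕ (w ⇒ v)) ⊕ v) ≡ (0 ≡ u) = 1 − |1.000 − 0.868| = 1 − 0.132 = 0.868
u ⇒ (((v ⊕ (w ⇒ v)) ⊕ v) ≡ (0 ≡ u)) = min(1, 1 − 0.132 + 0.868) = min(1, 1.736) = 1.000
¬(u ⇒ (((v ⊕ (w ⇒ v)) ⊕ v) ≡ (0 ≡ u))) = 1 − 1.000 = 0.000
¬¬(u ⇒ (((v ⊕ (w ⇒ v)) ⊕ v) ≡ (0 ≡ u))) = 1 − 0.000 = 1.000
¬¬¬(u ⇒ (((v ⊕ (w ⇒ v)) ⊕ v) ≡ (0 ≡ u))) = 1 − 1.000 = 0.000

0.000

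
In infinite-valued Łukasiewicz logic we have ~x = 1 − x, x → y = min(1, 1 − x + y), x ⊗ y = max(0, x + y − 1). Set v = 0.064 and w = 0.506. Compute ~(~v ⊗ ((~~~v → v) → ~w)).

0.064

~v = 1 − 0.064 = 0.936
~~v = 1 − 0.936 = 0.064
~~~v = 1 − 0.064 = 0.936
~~~v → v = min(1, 1 − 0.936 + 0.064) = min(1, 0.128) = 0.128
~w = 1 − 0.506 = 0.494
(~~~v → v) → ~w = min(1, 1 − 0.128 + 0.494) = min(1, 1.366) = 1.000
~v ⊗ ((~~~v → v) → ~w) = max(0, 0.936 + 1.000 − 1) = max(0, 0.936) = 0.936
~(~v ⊗ ((~~~v → v) → ~w)) = 1 − 0.936 = 0.064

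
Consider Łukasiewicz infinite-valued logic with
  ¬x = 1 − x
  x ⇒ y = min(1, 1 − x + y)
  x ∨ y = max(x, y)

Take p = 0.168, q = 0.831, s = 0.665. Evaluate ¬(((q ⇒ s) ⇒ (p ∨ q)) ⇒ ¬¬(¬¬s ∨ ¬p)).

0.165

q ⇒ s = min(1, 1 − 0.831 + 0.665) = min(1, 0.834) = 0.834
p ∨ q = max(0.168, 0.831) = 0.831
(q ⇒ s) ⇒ (p ∨ q) = min(1, 1 − 0.834 + 0.831) = min(1, 0.997) = 0.997
¬s = 1 − 0.665 = 0.335
¬¬s = 1 − 0.335 = 0.665
¬p = 1 − 0.168 = 0.832
¬¬s ∨ ¬p = max(0.665, 0.832) = 0.832
¬(¬¬s ∨ ¬p) = 1 − 0.832 = 0.168
¬¬(¬¬s ∨ ¬p) = 1 − 0.168 = 0.832
((q ⇒ s) ⇒ (p ∨ q)) ⇒ ¬¬(¬¬s ∨ ¬p) = min(1, 1 − 0.997 + 0.832) = min(1, 0.835) = 0.835
¬(((q ⇒ s) ⇒ (p ∨ q)) ⇒ ¬¬(¬¬s ∨ ¬p)) = 1 − 0.835 = 0.165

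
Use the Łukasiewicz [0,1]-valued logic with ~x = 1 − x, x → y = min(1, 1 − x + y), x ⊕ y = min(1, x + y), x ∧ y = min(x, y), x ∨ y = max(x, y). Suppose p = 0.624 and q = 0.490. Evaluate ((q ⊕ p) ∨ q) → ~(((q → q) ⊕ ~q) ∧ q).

q ⊕ p = min(1, 0.490 + 0.624) = min(1, 1.114) = 1.000
(q ⊕ p) ∨ q = max(1.000, 0.490) = 1.000
q → q = min(1, 1 − 0.490 + 0.490) = min(1, 1.000) = 1.000
~q = 1 − 0.490 = 0.510
(q → q) ⊕ ~q = min(1, 1.000 + 0.510) = min(1, 1.510) = 1.000
((q → q) ⊕ ~q) ∧ q = min(1.000, 0.490) = 0.490
~(((q → q) ⊕ ~q) ∧ q) = 1 − 0.490 = 0.510
((q ⊕ p) ∨ q) → ~(((q → q) ⊕ ~q) ∧ q) = min(1, 1 − 1.000 + 0.510) = min(1, 0.510) = 0.510

0.510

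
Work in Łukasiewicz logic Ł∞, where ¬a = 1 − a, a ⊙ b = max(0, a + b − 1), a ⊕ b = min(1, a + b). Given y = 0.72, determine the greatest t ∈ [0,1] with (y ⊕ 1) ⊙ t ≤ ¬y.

0.28

y ⊕ 1 = min(1, 0.72 + 1.00) = min(1, 1.72) = 1.00
So the left factor is y ⊕ 1 = 1.00.
¬y = 1 − 0.72 = 0.28
So the right-hand bound is ¬y = 0.28.
The residuum of the Łukasiewicz t-norm gives the supremum: min(1, 1 − 1.00 + 0.28).
1 − 1.00 + 0.28 = 0.28, so t = min(1, 0.28) = 0.28.
Check: 1.00 ⊙ 0.28 = max(0, 0.28) = 0.28 ≤ 0.28.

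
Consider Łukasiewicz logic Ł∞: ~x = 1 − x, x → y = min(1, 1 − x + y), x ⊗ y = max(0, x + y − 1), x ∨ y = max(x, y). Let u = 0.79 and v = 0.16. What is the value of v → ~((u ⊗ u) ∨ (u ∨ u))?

1.00

u ⊗ u = max(0, 0.79 + 0.79 − 1) = max(0, 0.58) = 0.58
u ∨ u = max(0.79, 0.79) = 0.79
(u ⊗ u) ∨ (u ∨ u) = max(0.58, 0.79) = 0.79
~((u ⊗ u) ∨ (u ∨ u)) = 1 − 0.79 = 0.21
v → ~((u ⊗ u) ∨ (u ∨ u)) = min(1, 1 − 0.16 + 0.21) = min(1, 1.05) = 1.00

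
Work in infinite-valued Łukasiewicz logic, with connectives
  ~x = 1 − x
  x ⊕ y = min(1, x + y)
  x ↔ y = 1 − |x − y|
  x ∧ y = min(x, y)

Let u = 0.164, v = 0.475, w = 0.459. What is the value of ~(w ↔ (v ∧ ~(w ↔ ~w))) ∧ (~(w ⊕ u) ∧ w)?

~w = 1 − 0.459 = 0.541
w ↔ ~w = 1 − |0.459 − 0.541| = 1 − 0.082 = 0.918
~(w ↔ ~w) = 1 − 0.918 = 0.082
v ∧ ~(w ↔ ~w) = min(0.475, 0.082) = 0.082
w ↔ (v ∧ ~(w ↔ ~w)) = 1 − |0.459 − 0.082| = 1 − 0.377 = 0.623
~(w ↔ (v ∧ ~(w ↔ ~w))) = 1 − 0.623 = 0.377
w ⊕ u = min(1, 0.459 + 0.164) = min(1, 0.623) = 0.623
~(w ⊕ u) = 1 − 0.623 = 0.377
~(w ⊕ u) ∧ w = min(0.377, 0.459) = 0.377
~(w ↔ (v ∧ ~(w ↔ ~w))) ∧ (~(w ⊕ u) ∧ w) = min(0.377, 0.377) = 0.377

0.377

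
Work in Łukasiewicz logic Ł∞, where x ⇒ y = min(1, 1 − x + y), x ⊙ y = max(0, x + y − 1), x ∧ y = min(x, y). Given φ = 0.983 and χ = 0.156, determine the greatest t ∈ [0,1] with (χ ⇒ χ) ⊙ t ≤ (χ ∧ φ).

χ ⇒ χ = min(1, 1 − 0.156 + 0.156) = min(1, 1.000) = 1.000
So the left factor is χ ⇒ χ = 1.000.
χ ∧ φ = min(0.156, 0.983) = 0.156
So the right-hand bound is χ ∧ φ = 0.156.
The residuum of the Łukasiewicz t-norm gives the supremum: min(1, 1 − 1.000 + 0.156).
1 − 1.000 + 0.156 = 0.156, so t = min(1, 0.156) = 0.156.
Check: 1.000 ⊙ 0.156 = max(0, 0.156) = 0.156 ≤ 0.156.

0.156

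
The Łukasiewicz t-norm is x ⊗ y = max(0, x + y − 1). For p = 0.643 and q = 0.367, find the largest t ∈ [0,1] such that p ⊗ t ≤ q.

The residuum of the Łukasiewicz t-norm gives the supremum: min(1, 1 − 0.643 + 0.367).
1 − 0.643 + 0.367 = 0.724, so t = min(1, 0.724) = 0.724.
Check: 0.643 ⊗ 0.724 = max(0, 0.367) = 0.367 ≤ 0.367.

0.724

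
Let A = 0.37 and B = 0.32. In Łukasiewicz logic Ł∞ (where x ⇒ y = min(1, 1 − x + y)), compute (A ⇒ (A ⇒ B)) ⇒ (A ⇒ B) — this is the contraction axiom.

0.95

A ⇒ B = min(1, 1 − 0.37 + 0.32) = min(1, 0.95) = 0.95
A ⇒ (A ⇒ B) = min(1, 1 − 0.37 + 0.95) = min(1, 1.58) = 1.00
(A ⇒ (A ⇒ B)) ⇒ (A ⇒ B) = min(1, 1 − 1.00 + 0.95) = min(1, 0.95) = 0.95
(The value 0.95 < 1 shows this instance is not satisfied; fails in Ł∞ (the t-norm is not idempotent).)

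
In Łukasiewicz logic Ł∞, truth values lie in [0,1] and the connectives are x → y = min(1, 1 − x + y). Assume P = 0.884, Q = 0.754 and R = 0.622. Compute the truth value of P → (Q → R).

Q → R = min(1, 1 − 0.754 + 0.622) = min(1, 0.868) = 0.868
P → (Q → R) = min(1, 1 − 0.884 + 0.868) = min(1, 0.984) = 0.984

0.984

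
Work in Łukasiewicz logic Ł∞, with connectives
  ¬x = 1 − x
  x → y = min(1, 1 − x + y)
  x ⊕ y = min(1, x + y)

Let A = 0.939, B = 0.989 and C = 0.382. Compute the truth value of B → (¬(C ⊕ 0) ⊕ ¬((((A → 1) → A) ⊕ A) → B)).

C ⊕ 0 = min(1, 0.382 + 0.000) = min(1, 0.382) = 0.382
¬(C ⊕ 0) = 1 − 0.382 = 0.618
A → 1 = min(1, 1 − 0.939 + 1.000) = min(1, 1.061) = 1.000
(A → 1) → A = min(1, 1 − 1.000 + 0.939) = min(1, 0.939) = 0.939
((A → 1) → A) ⊕ A = min(1, 0.939 + 0.939) = min(1, 1.878) = 1.000
(((A → 1) → A) ⊕ A) → B = min(1, 1 − 1.000 + 0.989) = min(1, 0.989) = 0.989
¬((((A → 1) → A) ⊕ A) → B) = 1 − 0.989 = 0.011
¬(C ⊕ 0) ⊕ ¬((((A → 1) → A) ⊕ A) → B) = min(1, 0.618 + 0.011) = min(1, 0.629) = 0.629
B → (¬(C ⊕ 0) ⊕ ¬((((A → 1) → A) ⊕ A) → B)) = min(1, 1 − 0.989 + 0.629) = min(1, 0.640) = 0.640

0.640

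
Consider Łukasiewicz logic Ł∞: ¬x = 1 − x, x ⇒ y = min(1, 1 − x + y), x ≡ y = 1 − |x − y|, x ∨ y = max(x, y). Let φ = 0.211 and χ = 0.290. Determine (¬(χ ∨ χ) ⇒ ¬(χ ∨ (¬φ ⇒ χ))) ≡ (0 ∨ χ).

0.501

χ ∨ χ = max(0.290, 0.290) = 0.290
¬(χ ∨ χ) = 1 − 0.290 = 0.710
¬φ = 1 − 0.211 = 0.789
¬φ ⇒ χ = min(1, 1 − 0.789 + 0.290) = min(1, 0.501) = 0.501
χ ∨ (¬φ ⇒ χ) = max(0.290, 0.501) = 0.501
¬(χ ∨ (¬φ ⇒ χ)) = 1 − 0.501 = 0.499
¬(χ ∨ χ) ⇒ ¬(χ ∨ (¬φ ⇒ χ)) = min(1, 1 − 0.710 + 0.499) = min(1, 0.789) = 0.789
0 ∨ χ = max(0.000, 0.290) = 0.290
(¬(χ ∨ χ) ⇒ ¬(χ ∨ (¬φ ⇒ χ))) ≡ (0 ∨ χ) = 1 − |0.789 − 0.290| = 1 − 0.499 = 0.501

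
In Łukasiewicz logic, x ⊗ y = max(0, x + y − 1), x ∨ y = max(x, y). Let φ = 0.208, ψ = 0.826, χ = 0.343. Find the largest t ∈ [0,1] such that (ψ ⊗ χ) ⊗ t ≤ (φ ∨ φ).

ψ ⊗ χ = max(0, 0.826 + 0.343 − 1) = max(0, 0.169) = 0.169
So the left factor is ψ ⊗ χ = 0.169.
φ ∨ φ = max(0.208, 0.208) = 0.208
So the right-hand bound is φ ∨ φ = 0.208.
The residuum of the Łukasiewicz t-norm gives the supremum: min(1, 1 − 0.169 + 0.208).
1 − 0.169 + 0.208 = 1.039, so t = min(1, 1.039) = 1.000.
Check: 0.169 ⊗ 1.000 = max(0, 0.169) = 0.169 ≤ 0.208.

1.000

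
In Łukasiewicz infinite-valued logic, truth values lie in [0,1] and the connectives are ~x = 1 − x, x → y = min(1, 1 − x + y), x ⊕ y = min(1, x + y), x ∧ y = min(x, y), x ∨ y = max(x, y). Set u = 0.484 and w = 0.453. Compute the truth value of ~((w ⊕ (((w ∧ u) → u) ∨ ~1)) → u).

0.516

w ∧ u = min(0.453, 0.484) = 0.453
(w ∧ u) → u = min(1, 1 − 0.453 + 0.484) = min(1, 1.031) = 1.000
~1 = 1 − 1.000 = 0.000
((w ∧ u) → u) ∨ ~1 = max(1.000, 0.000) = 1.000
w ⊕ (((w ∧ u) → u) ∨ ~1) = min(1, 0.453 + 1.000) = min(1, 1.453) = 1.000
(w ⊕ (((w ∧ u) → u) ∨ ~1)) → u = min(1, 1 − 1.000 + 0.484) = min(1, 0.484) = 0.484
~((w ⊕ (((w ∧ u) → u) ∨ ~1)) → u) = 1 − 0.484 = 0.516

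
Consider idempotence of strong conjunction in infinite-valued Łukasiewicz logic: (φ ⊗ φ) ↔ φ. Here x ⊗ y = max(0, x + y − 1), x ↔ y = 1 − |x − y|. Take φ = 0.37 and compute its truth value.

0.63

φ ⊗ φ = max(0, 0.37 + 0.37 − 1) = max(0, -0.26) = 0.00
(φ ⊗ φ) ↔ φ = 1 − |0.00 − 0.37| = 1 − 0.37 = 0.63
(The value 0.63 < 1 shows this instance is not satisfied; fails in Ł∞ since a ⊗ a = max(0, 2a−1) ≠ a in general.)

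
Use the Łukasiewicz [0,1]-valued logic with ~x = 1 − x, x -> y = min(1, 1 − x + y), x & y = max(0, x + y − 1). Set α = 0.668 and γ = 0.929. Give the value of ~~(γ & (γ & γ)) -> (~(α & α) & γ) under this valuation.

γ & γ = max(0, 0.929 + 0.929 − 1) = max(0, 0.858) = 0.858
γ & (γ & γ) = max(0, 0.929 + 0.858 − 1) = max(0, 0.787) = 0.787
~(γ & (γ & γ)) = 1 − 0.787 = 0.213
~~(γ & (γ & γ)) = 1 − 0.213 = 0.787
α & α = max(0, 0.668 + 0.668 − 1) = max(0, 0.336) = 0.336
~(α & α) = 1 − 0.336 = 0.664
~(α & α) & γ = max(0, 0.664 + 0.929 − 1) = max(0, 0.593) = 0.593
~~(γ & (γ & γ)) -> (~(α & α) & γ) = min(1, 1 − 0.787 + 0.593) = min(1, 0.806) = 0.806

0.806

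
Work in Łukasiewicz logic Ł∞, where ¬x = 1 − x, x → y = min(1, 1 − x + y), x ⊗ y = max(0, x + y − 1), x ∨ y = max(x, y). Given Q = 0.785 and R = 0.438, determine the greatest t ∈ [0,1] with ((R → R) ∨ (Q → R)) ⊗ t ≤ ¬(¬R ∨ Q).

R → R = min(1, 1 − 0.438 + 0.438) = min(1, 1.000) = 1.000
Q → R = min(1, 1 − 0.785 + 0.438) = min(1, 0.653) = 0.653
(R → R) ∨ (Q → R) = max(1.000, 0.653) = 1.000
So the left factor is (R → R) ∨ (Q → R) = 1.000.
¬R = 1 − 0.438 = 0.562
¬R ∨ Q = max(0.562, 0.785) = 0.785
¬(¬R ∨ Q) = 1 − 0.785 = 0.215
So the right-hand bound is ¬(¬R ∨ Q) = 0.215.
The residuum of the Łukasiewicz t-norm gives the supremum: min(1, 1 − 1.000 + 0.215).
1 − 1.000 + 0.215 = 0.215, so t = min(1, 0.215) = 0.215.
Check: 1.000 ⊗ 0.215 = max(0, 0.215) = 0.215 ≤ 0.215.

0.215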